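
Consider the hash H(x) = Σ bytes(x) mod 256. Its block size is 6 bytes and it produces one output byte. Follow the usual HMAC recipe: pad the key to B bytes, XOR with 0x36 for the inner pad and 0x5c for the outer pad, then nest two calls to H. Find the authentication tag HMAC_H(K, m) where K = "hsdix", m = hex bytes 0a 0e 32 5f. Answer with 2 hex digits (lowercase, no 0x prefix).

d1

Key "hsdix" = 68 73 64 69 78 is 5 bytes ≤ B = 6; zero-pad to 6 bytes: K' = 68 73 64 69 78 00.
K' ⊕ ipad = 5e 45 52 5f 4e 36.  K' ⊕ opad = 34 2f 38 35 24 5c.
Inner input = (K'⊕ipad) ∥ m = 5e 45 52 5f 4e 36 ∥ 0a 0e 32 5f.
Inner hash: sum = 94+69+82+95+78+54+10+14+50+95 = 641; mod 256 = 129 → 81.
Outer input = (K'⊕opad) ∥ inner = 34 2f 38 35 24 5c ∥ 81.
Outer hash (tag): sum = 52+47+56+53+36+92+129 = 465; mod 256 = 209 → d1.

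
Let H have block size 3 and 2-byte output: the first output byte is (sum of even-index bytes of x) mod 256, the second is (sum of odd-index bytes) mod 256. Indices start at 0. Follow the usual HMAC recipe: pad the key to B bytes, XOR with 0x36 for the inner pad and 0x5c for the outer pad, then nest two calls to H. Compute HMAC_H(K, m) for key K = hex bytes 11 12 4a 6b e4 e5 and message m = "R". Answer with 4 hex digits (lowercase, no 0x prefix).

657d

Key hex bytes 11 12 4a 6b e4 e5 is 6 bytes > B = 3, so hash it first: H(key) = 3f 62, then zero-pad to 3 bytes: K' = 3f 62 00.
K' ⊕ ipad = 09 54 36.  K' ⊕ opad = 63 3e 5c.
Inner input = (K'⊕ipad) ∥ m = 09 54 36 ∥ 52.
Inner hash: even-index sum = 63 mod 256 = 63; odd-index sum = 166 mod 256 = 166 → 3f a6.
Outer input = (K'⊕opad) ∥ inner = 63 3e 5c ∥ 3f a6.
Outer hash (tag): even-index sum = 357 mod 256 = 101; odd-index sum = 125 mod 256 = 125 → 65 7d.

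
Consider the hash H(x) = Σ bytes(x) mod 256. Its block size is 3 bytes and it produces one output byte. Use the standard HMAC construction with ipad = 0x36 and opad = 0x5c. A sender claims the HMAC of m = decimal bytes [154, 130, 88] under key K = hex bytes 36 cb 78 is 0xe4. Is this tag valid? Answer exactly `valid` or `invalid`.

Key hex bytes 36 cb 78 is exactly B = 3 bytes: K' = 36 cb 78.
K' ⊕ ipad = 00 fd 4e; K' ⊕ opad = 6a 97 24.
Inner hash: sum = 0+253+78+154+130+88 = 703; mod 256 = 191 → bf.
Outer hash (recomputed tag): sum = 106+151+36+191 = 484; mod 256 = 228 → e4.
Recomputed tag = e4; claimed = e4 → match.

valid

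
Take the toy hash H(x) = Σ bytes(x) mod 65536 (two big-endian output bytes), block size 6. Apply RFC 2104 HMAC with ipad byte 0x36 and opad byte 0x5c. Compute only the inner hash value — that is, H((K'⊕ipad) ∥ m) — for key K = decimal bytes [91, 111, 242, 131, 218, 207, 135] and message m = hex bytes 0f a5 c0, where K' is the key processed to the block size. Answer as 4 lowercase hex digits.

Key decimal bytes [91, 111, 242, 131, 218, 207, 135] = 5b 6f f2 83 da cf 87 is 7 bytes > B = 6, so hash it first: H(key) = 04 6f, then zero-pad to 6 bytes: K' = 04 6f 00 00 00 00.
K' ⊕ ipad = 32 59 36 36 36 36.
Inner input = 32 59 36 36 36 36 ∥ 0f a5 c0.
Inner hash: sum = 50+89+54+54+54+54+15+165+192 = 727 → 02 d7.

02d7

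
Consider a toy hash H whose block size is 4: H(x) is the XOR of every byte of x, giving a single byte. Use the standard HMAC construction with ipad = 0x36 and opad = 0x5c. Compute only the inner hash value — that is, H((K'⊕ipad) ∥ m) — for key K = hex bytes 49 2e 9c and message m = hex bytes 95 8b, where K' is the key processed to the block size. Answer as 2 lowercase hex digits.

Key hex bytes 49 2e 9c is 3 bytes ≤ B = 4; zero-pad to 4 bytes: K' = 49 2e 9c 00.
K' ⊕ ipad = 7f 18 aa 36.
Inner input = 7f 18 aa 36 ∥ 95 8b.
Inner hash: XOR 7f⊕18⊕aa⊕36⊕95⊕8b = e5.

e5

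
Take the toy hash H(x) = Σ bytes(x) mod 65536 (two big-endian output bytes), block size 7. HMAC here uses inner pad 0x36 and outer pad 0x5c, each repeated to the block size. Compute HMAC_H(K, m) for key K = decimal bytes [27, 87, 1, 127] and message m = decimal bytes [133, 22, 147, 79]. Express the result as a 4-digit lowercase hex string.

0216

Key decimal bytes [27, 87, 1, 127] = 1b 57 01 7f is 4 bytes ≤ B = 7; zero-pad to 7 bytes: K' = 1b 57 01 7f 00 00 00.
K' ⊕ ipad = 2d 61 37 49 36 36 36.  K' ⊕ opad = 47 0b 5d 23 5c 5c 5c.
Inner input = (K'⊕ipad) ∥ m = 2d 61 37 49 36 36 36 ∥ 85 16 93 4f.
Inner hash: sum = 45+97+55+73+54+54+54+133+22+147+79 = 813 → 03 2d.
Outer input = (K'⊕opad) ∥ inner = 47 0b 5d 23 5c 5c 5c ∥ 03 2d.
Outer hash (tag): sum = 71+11+93+35+92+92+92+3+45 = 534 → 02 16.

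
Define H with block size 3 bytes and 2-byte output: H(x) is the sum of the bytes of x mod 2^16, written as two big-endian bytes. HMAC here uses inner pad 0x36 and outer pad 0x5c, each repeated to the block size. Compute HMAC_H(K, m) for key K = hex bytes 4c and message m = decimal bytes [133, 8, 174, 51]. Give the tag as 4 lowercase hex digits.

Key hex bytes 4c is 1 byte ≤ B = 3; zero-pad to 3 bytes: K' = 4c 00 00.
K' ⊕ ipad = 7a 36 36.  K' ⊕ opad = 10 5c 5c.
Inner input = (K'⊕ipad) ∥ m = 7a 36 36 ∥ 85 08 ae 33.
Inner hash: sum = 122+54+54+133+8+174+51 = 596 → 02 54.
Outer input = (K'⊕opad) ∥ inner = 10 5c 5c ∥ 02 54.
Outer hash (tag): sum = 16+92+92+2+84 = 286 → 01 1e.

011e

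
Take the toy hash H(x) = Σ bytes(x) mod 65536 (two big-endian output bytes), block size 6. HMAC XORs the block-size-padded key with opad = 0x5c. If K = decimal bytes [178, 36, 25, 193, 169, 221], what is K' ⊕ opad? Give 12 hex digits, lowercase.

ee78459df581

Key decimal bytes [178, 36, 25, 193, 169, 221] = b2 24 19 c1 a9 dd is exactly B = 6 bytes: K' = b2 24 19 c1 a9 dd.
XOR each byte with 0x5c: b2⊕5c=ee, 24⊕5c=78, 19⊕5c=45, c1⊕5c=9d, a9⊕5c=f5, dd⊕5c=81.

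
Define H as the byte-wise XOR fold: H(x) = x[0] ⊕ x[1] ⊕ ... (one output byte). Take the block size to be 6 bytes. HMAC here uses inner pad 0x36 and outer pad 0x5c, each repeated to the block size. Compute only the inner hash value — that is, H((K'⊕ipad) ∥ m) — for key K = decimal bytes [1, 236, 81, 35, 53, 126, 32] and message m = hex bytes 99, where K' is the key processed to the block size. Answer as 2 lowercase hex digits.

6d

Key decimal bytes [1, 236, 81, 35, 53, 126, 32] = 01 ec 51 23 35 7e 20 is 7 bytes > B = 6, so hash it first: H(key) = f4, then zero-pad to 6 bytes: K' = f4 00 00 00 00 00.
K' ⊕ ipad = c2 36 36 36 36 36.
Inner input = c2 36 36 36 36 36 ∥ 99.
Inner hash: XOR c2⊕36⊕36⊕36⊕36⊕36⊕99 = 6d.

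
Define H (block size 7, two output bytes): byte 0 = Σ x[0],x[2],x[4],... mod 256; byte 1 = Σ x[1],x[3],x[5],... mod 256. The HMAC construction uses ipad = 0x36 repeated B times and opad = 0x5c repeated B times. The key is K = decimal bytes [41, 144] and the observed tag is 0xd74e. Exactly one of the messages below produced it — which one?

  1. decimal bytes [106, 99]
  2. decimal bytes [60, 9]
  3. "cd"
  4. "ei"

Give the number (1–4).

2

Key decimal bytes [41, 144] = 29 90 is 2 bytes ≤ B = 7; zero-pad to 7 bytes: K' = 29 90 00 00 00 00 00.
K' ⊕ ipad = 1f a6 36 36 36 36 36; K' ⊕ opad = 75 cc 5c 5c 5c 5c 5c.
m1: inner = H(1f a6 36 36 36 36 36 6a 63) = 24 7c; tag = H(75 cc 5c 5c 5c 5c 5c 24 7c) = 05a8
m2: inner = H(1f a6 36 36 36 36 36 3c 09) = ca 4e; tag = H(75 cc 5c 5c 5c 5c 5c ca 4e) = d74e ← matches
m3: inner = H(1f a6 36 36 36 36 36 63 64) = 25 75; tag = H(75 cc 5c 5c 5c 5c 5c 25 75) = fea9
m4: inner = H(1f a6 36 36 36 36 36 65 69) = 2a 77; tag = H(75 cc 5c 5c 5c 5c 5c 2a 77) = 00ae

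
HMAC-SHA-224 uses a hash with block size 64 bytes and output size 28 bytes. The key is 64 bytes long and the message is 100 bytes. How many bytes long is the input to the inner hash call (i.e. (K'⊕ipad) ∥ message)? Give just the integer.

Key is 64 ≤ 64 bytes, zero-padded: |K'| = 64.
Inner input = (K'⊕ipad) ∥ m → 64 + 100 = 164 bytes.

164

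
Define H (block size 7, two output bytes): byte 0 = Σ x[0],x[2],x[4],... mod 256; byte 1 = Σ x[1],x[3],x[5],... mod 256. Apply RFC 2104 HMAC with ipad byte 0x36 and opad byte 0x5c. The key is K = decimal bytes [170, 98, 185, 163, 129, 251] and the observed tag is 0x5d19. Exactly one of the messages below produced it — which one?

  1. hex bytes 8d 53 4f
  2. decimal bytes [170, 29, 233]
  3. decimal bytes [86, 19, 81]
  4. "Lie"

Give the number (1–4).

2

Key decimal bytes [170, 98, 185, 163, 129, 251] = aa 62 b9 a3 81 fb is 6 bytes ≤ B = 7; zero-pad to 7 bytes: K' = aa 62 b9 a3 81 fb 00.
K' ⊕ ipad = 9c 54 8f 95 b7 cd 36; K' ⊕ opad = f6 3e e5 ff dd a7 5c.
m1: inner = H(9c 54 8f 95 b7 cd 36 8d 53 4f) = 6b 92; tag = H(f6 3e e5 ff dd a7 5c 6b 92) = a64f
m2: inner = H(9c 54 8f 95 b7 cd 36 aa 1d e9) = 35 49; tag = H(f6 3e e5 ff dd a7 5c 35 49) = 5d19 ← matches
m3: inner = H(9c 54 8f 95 b7 cd 36 56 13 51) = 2b 5d; tag = H(f6 3e e5 ff dd a7 5c 2b 5d) = 710f
m4: inner = H(9c 54 8f 95 b7 cd 36 4c 69 65) = 81 67; tag = H(f6 3e e5 ff dd a7 5c 81 67) = 7b65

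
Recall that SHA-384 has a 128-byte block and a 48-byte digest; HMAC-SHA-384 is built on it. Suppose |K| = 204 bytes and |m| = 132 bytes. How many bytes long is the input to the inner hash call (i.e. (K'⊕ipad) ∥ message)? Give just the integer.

Key is 204 > 128 bytes, so it is hashed to 48 bytes then zero-padded to 128: |K'| = 128.
Inner input = (K'⊕ipad) ∥ m → 128 + 132 = 260 bytes.

260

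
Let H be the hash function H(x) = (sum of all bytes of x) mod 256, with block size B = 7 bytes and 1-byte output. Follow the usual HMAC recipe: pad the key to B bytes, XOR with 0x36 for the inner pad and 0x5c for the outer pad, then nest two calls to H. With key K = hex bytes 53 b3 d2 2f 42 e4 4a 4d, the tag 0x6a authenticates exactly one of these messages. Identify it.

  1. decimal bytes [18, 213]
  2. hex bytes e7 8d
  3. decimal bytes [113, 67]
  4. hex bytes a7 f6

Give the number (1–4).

2

Key hex bytes 53 b3 d2 2f 42 e4 4a 4d is 8 bytes > B = 7, so hash it first: H(key) = c4, then zero-pad to 7 bytes: K' = c4 00 00 00 00 00 00.
K' ⊕ ipad = f2 36 36 36 36 36 36; K' ⊕ opad = 98 5c 5c 5c 5c 5c 5c.
m1: inner = H(f2 36 36 36 36 36 36 12 d5) = 1d; tag = H(98 5c 5c 5c 5c 5c 5c 1d) = dd
m2: inner = H(f2 36 36 36 36 36 36 e7 8d) = aa; tag = H(98 5c 5c 5c 5c 5c 5c aa) = 6a ← matches
m3: inner = H(f2 36 36 36 36 36 36 71 43) = ea; tag = H(98 5c 5c 5c 5c 5c 5c ea) = aa
m4: inner = H(f2 36 36 36 36 36 36 a7 f6) = d3; tag = H(98 5c 5c 5c 5c 5c 5c d3) = 93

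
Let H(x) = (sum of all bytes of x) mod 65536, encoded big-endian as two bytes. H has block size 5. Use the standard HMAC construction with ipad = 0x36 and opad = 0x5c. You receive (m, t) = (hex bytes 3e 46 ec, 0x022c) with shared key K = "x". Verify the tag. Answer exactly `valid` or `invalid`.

valid

Key "x" = 78 is 1 byte ≤ B = 5; zero-pad to 5 bytes: K' = 78 00 00 00 00.
K' ⊕ ipad = 4e 36 36 36 36; K' ⊕ opad = 24 5c 5c 5c 5c.
Inner hash: sum = 78+54+54+54+54+62+70+236 = 662 → 02 96.
Outer hash (recomputed tag): sum = 36+92+92+92+92+2+150 = 556 → 02 2c.
Recomputed tag = 022c; claimed = 022c → match.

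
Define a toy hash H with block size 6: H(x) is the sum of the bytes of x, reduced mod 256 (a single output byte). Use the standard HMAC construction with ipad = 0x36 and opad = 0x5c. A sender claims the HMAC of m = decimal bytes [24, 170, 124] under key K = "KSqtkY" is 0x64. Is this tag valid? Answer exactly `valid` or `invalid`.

Key "KSqtkY" = 4b 53 71 74 6b 59 is exactly B = 6 bytes: K' = 4b 53 71 74 6b 59.
K' ⊕ ipad = 7d 65 47 42 5d 6f; K' ⊕ opad = 17 0f 2d 28 37 05.
Inner hash: sum = 125+101+71+66+93+111+24+170+124 = 885; mod 256 = 117 → 75.
Outer hash (recomputed tag): sum = 23+15+45+40+55+5+117 = 300; mod 256 = 44 → 2c.
Recomputed tag = 2c; claimed = 64 → mismatch.

invalid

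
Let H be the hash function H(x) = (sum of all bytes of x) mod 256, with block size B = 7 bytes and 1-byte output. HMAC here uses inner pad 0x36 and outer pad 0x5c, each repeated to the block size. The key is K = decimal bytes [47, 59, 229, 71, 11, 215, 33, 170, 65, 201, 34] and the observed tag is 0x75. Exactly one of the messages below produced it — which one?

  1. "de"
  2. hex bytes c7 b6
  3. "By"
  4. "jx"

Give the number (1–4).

Key decimal bytes [47, 59, 229, 71, 11, 215, 33, 170, 65, 201, 34] = 2f 3b e5 47 0b d7 21 aa 41 c9 22 is 11 bytes > B = 7, so hash it first: H(key) = 6f, then zero-pad to 7 bytes: K' = 6f 00 00 00 00 00 00.
K' ⊕ ipad = 59 36 36 36 36 36 36; K' ⊕ opad = 33 5c 5c 5c 5c 5c 5c.
m1: inner = H(59 36 36 36 36 36 36 64 65) = 66; tag = H(33 5c 5c 5c 5c 5c 5c 66) = c1
m2: inner = H(59 36 36 36 36 36 36 c7 b6) = 1a; tag = H(33 5c 5c 5c 5c 5c 5c 1a) = 75 ← matches
m3: inner = H(59 36 36 36 36 36 36 42 79) = 58; tag = H(33 5c 5c 5c 5c 5c 5c 58) = b3
m4: inner = H(59 36 36 36 36 36 36 6a 78) = 7f; tag = H(33 5c 5c 5c 5c 5c 5c 7f) = da

2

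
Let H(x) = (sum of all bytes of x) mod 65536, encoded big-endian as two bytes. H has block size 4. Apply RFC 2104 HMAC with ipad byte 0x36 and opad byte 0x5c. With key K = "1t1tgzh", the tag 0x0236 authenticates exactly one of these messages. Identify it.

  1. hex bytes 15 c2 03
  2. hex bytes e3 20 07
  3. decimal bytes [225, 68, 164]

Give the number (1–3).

Key "1t1tgzh" = 31 74 31 74 67 7a 68 is 7 bytes > B = 4, so hash it first: H(key) = 02 93, then zero-pad to 4 bytes: K' = 02 93 00 00.
K' ⊕ ipad = 34 a5 36 36; K' ⊕ opad = 5e cf 5c 5c.
m1: inner = H(34 a5 36 36 15 c2 03) = 02 1f; tag = H(5e cf 5c 5c 02 1f) = 0206
m2: inner = H(34 a5 36 36 e3 20 07) = 02 4f; tag = H(5e cf 5c 5c 02 4f) = 0236 ← matches
m3: inner = H(34 a5 36 36 e1 44 a4) = 03 0e; tag = H(5e cf 5c 5c 03 0e) = 01f6

2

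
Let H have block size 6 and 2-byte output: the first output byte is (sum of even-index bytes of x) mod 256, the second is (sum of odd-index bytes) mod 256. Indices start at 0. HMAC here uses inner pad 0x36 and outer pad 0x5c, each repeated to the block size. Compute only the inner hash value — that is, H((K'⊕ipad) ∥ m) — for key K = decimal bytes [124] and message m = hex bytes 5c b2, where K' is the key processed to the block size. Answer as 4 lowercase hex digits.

Key decimal bytes [124] = 7c is 1 byte ≤ B = 6; zero-pad to 6 bytes: K' = 7c 00 00 00 00 00.
K' ⊕ ipad = 4a 36 36 36 36 36.
Inner input = 4a 36 36 36 36 36 ∥ 5c b2.
Inner hash: even-index sum = 274 mod 256 = 18; odd-index sum = 340 mod 256 = 84 → 12 54.

1254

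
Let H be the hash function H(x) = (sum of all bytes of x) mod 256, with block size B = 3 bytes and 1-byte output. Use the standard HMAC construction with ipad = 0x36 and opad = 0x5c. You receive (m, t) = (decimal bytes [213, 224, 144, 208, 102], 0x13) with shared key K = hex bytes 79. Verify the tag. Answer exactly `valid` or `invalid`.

valid

Key hex bytes 79 is 1 byte ≤ B = 3; zero-pad to 3 bytes: K' = 79 00 00.
K' ⊕ ipad = 4f 36 36; K' ⊕ opad = 25 5c 5c.
Inner hash: sum = 79+54+54+213+224+144+208+102 = 1078; mod 256 = 54 → 36.
Outer hash (recomputed tag): sum = 37+92+92+54 = 275; mod 256 = 19 → 13.
Recomputed tag = 13; claimed = 13 → match.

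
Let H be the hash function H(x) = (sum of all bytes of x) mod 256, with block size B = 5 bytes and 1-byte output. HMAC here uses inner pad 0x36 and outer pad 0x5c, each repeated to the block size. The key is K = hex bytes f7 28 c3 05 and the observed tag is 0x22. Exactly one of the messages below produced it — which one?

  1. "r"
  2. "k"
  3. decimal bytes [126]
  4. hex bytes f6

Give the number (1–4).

Key hex bytes f7 28 c3 05 is 4 bytes ≤ B = 5; zero-pad to 5 bytes: K' = f7 28 c3 05 00.
K' ⊕ ipad = c1 1e f5 33 36; K' ⊕ opad = ab 74 9f 59 5c.
m1: inner = H(c1 1e f5 33 36 72) = af; tag = H(ab 74 9f 59 5c af) = 22 ← matches
m2: inner = H(c1 1e f5 33 36 6b) = a8; tag = H(ab 74 9f 59 5c a8) = 1b
m3: inner = H(c1 1e f5 33 36 7e) = bb; tag = H(ab 74 9f 59 5c bb) = 2e
m4: inner = H(c1 1e f5 33 36 f6) = 33; tag = H(ab 74 9f 59 5c 33) = a6

1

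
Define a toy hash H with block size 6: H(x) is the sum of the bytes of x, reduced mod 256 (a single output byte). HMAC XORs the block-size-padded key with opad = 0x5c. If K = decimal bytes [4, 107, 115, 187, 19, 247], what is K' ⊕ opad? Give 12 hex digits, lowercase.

Key decimal bytes [4, 107, 115, 187, 19, 247] = 04 6b 73 bb 13 f7 is exactly B = 6 bytes: K' = 04 6b 73 bb 13 f7.
XOR each byte with 0x5c: 04⊕5c=58, 6b⊕5c=37, 73⊕5c=2f, bb⊕5c=e7, 13⊕5c=4f, f7⊕5c=ab.

58372fe74fab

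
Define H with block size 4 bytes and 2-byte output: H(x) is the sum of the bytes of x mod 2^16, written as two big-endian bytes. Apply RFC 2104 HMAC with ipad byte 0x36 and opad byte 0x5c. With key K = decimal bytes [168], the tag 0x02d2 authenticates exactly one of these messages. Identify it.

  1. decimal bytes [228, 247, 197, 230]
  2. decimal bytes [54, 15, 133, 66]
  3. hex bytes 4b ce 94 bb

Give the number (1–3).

1

Key decimal bytes [168] = a8 is 1 byte ≤ B = 4; zero-pad to 4 bytes: K' = a8 00 00 00.
K' ⊕ ipad = 9e 36 36 36; K' ⊕ opad = f4 5c 5c 5c.
m1: inner = H(9e 36 36 36 e4 f7 c5 e6) = 04 c6; tag = H(f4 5c 5c 5c 04 c6) = 02d2 ← matches
m2: inner = H(9e 36 36 36 36 0f 85 42) = 02 4c; tag = H(f4 5c 5c 5c 02 4c) = 0256
m3: inner = H(9e 36 36 36 4b ce 94 bb) = 03 a8; tag = H(f4 5c 5c 5c 03 a8) = 02b3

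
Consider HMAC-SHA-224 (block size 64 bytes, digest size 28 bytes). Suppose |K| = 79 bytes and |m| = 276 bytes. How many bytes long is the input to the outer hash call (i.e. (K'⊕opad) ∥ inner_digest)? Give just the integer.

92

Key is 79 > 64 bytes, so it is hashed to 28 bytes then zero-padded to 64: |K'| = 64.
Outer input = (K'⊕opad) ∥ H(inner) → 64 + 28 = 92 bytes.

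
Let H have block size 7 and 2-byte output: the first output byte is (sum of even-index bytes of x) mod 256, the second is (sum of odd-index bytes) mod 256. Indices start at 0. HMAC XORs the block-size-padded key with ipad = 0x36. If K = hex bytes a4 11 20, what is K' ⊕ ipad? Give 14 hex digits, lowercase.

92271636363636

Key hex bytes a4 11 20 is 3 bytes ≤ B = 7; zero-pad to 7 bytes: K' = a4 11 20 00 00 00 00.
XOR each byte with 0x36: a4⊕36=92, 11⊕36=27, 20⊕36=16, 00⊕36=36, 00⊕36=36, 00⊕36=36, 00⊕36=36.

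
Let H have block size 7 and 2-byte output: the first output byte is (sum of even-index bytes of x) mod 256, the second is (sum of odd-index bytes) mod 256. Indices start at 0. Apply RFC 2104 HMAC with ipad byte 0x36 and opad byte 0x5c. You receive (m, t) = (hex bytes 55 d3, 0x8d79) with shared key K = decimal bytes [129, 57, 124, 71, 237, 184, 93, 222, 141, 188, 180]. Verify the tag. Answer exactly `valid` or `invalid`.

Key decimal bytes [129, 57, 124, 71, 237, 184, 93, 222, 141, 188, 180] = 81 39 7c 47 ed b8 5d de 8d bc b4 is 11 bytes > B = 7, so hash it first: H(key) = 88 d2, then zero-pad to 7 bytes: K' = 88 d2 00 00 00 00 00.
K' ⊕ ipad = be e4 36 36 36 36 36; K' ⊕ opad = d4 8e 5c 5c 5c 5c 5c.
Inner hash: even-index sum = 563 mod 256 = 51; odd-index sum = 421 mod 256 = 165 → 33 a5.
Outer hash (recomputed tag): even-index sum = 653 mod 256 = 141; odd-index sum = 377 mod 256 = 121 → 8d 79.
Recomputed tag = 8d79; claimed = 8d79 → match.

valid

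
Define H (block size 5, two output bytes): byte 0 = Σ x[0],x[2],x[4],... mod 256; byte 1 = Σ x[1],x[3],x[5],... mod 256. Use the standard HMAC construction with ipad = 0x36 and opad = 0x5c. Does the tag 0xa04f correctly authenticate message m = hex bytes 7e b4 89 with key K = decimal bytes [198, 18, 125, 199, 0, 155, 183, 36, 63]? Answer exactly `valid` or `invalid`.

Key decimal bytes [198, 18, 125, 199, 0, 155, 183, 36, 63] = c6 12 7d c7 00 9b b7 24 3f is 9 bytes > B = 5, so hash it first: H(key) = 39 98, then zero-pad to 5 bytes: K' = 39 98 00 00 00.
K' ⊕ ipad = 0f ae 36 36 36; K' ⊕ opad = 65 c4 5c 5c 5c.
Inner hash: even-index sum = 303 mod 256 = 47; odd-index sum = 491 mod 256 = 235 → 2f eb.
Outer hash (recomputed tag): even-index sum = 520 mod 256 = 8; odd-index sum = 335 mod 256 = 79 → 08 4f.
Recomputed tag = 084f; claimed = a04f → mismatch.

invalid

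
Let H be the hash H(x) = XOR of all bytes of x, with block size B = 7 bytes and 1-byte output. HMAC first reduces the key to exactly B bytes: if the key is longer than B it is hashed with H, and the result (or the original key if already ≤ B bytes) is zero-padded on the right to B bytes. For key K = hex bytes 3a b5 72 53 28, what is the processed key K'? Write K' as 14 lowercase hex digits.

3ab57253280000

Key hex bytes 3a b5 72 53 28 is 5 bytes ≤ B = 7; zero-pad to 7 bytes: K' = 3a b5 72 53 28 00 00.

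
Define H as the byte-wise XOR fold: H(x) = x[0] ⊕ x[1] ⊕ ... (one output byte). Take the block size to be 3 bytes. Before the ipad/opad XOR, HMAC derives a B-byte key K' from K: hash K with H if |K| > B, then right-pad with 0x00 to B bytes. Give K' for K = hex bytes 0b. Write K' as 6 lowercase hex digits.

0b0000

Key hex bytes 0b is 1 byte ≤ B = 3; zero-pad to 3 bytes: K' = 0b 00 00.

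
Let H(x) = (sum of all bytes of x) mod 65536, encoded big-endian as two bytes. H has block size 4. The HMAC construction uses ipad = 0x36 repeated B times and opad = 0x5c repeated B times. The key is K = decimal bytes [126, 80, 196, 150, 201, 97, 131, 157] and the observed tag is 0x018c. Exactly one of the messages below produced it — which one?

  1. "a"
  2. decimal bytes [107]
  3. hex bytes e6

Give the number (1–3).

Key decimal bytes [126, 80, 196, 150, 201, 97, 131, 157] = 7e 50 c4 96 c9 61 83 9d is 8 bytes > B = 4, so hash it first: H(key) = 04 72, then zero-pad to 4 bytes: K' = 04 72 00 00.
K' ⊕ ipad = 32 44 36 36; K' ⊕ opad = 58 2e 5c 5c.
m1: inner = H(32 44 36 36 61) = 01 43; tag = H(58 2e 5c 5c 01 43) = 0182
m2: inner = H(32 44 36 36 6b) = 01 4d; tag = H(58 2e 5c 5c 01 4d) = 018c ← matches
m3: inner = H(32 44 36 36 e6) = 01 c8; tag = H(58 2e 5c 5c 01 c8) = 0207

2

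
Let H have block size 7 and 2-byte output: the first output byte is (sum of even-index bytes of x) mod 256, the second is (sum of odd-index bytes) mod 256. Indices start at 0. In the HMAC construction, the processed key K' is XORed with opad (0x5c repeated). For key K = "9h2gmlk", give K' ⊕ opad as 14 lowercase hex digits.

Key "9h2gmlk" = 39 68 32 67 6d 6c 6b is exactly B = 7 bytes: K' = 39 68 32 67 6d 6c 6b.
XOR each byte with 0x5c: 39⊕5c=65, 68⊕5c=34, 32⊕5c=6e, 67⊕5c=3b, 6d⊕5c=31, 6c⊕5c=30, 6b⊕5c=37.

65346e3b313037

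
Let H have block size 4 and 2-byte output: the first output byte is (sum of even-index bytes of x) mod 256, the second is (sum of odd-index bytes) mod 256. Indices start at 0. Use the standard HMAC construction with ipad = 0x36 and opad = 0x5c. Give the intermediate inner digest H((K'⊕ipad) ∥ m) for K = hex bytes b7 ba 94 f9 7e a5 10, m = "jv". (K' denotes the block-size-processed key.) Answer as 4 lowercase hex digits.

8f1a

Key hex bytes b7 ba 94 f9 7e a5 10 is 7 bytes > B = 4, so hash it first: H(key) = d9 58, then zero-pad to 4 bytes: K' = d9 58 00 00.
K' ⊕ ipad = ef 6e 36 36.
Inner input = ef 6e 36 36 ∥ 6a 76.
Inner hash: even-index sum = 399 mod 256 = 143; odd-index sum = 282 mod 256 = 26 → 8f 1a.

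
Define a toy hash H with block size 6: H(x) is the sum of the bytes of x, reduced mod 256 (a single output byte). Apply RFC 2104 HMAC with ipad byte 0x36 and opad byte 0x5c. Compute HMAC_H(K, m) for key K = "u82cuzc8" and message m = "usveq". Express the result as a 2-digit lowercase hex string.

98

Key "u82cuzc8" = 75 38 32 63 75 7a 63 38 is 8 bytes > B = 6, so hash it first: H(key) = cc, then zero-pad to 6 bytes: K' = cc 00 00 00 00 00.
K' ⊕ ipad = fa 36 36 36 36 36.  K' ⊕ opad = 90 5c 5c 5c 5c 5c.
Inner input = (K'⊕ipad) ∥ m = fa 36 36 36 36 36 ∥ 75 73 76 65 71.
Inner hash: sum = 250+54+54+54+54+54+117+115+118+101+113 = 1084; mod 256 = 60 → 3c.
Outer input = (K'⊕opad) ∥ inner = 90 5c 5c 5c 5c 5c ∥ 3c.
Outer hash (tag): sum = 144+92+92+92+92+92+60 = 664; mod 256 = 152 → 98.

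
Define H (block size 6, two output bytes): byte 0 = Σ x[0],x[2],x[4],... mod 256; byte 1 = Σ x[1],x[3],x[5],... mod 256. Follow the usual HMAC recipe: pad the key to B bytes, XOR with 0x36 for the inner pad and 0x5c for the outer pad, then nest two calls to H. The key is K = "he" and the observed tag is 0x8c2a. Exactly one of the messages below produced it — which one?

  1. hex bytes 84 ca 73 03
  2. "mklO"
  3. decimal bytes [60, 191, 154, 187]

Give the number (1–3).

Key "he" = 68 65 is 2 bytes ≤ B = 6; zero-pad to 6 bytes: K' = 68 65 00 00 00 00.
K' ⊕ ipad = 5e 53 36 36 36 36; K' ⊕ opad = 34 39 5c 5c 5c 5c.
m1: inner = H(5e 53 36 36 36 36 84 ca 73 03) = c1 8c; tag = H(34 39 5c 5c 5c 5c c1 8c) = ad7d
m2: inner = H(5e 53 36 36 36 36 6d 6b 6c 4f) = a3 79; tag = H(34 39 5c 5c 5c 5c a3 79) = 8f6a
m3: inner = H(5e 53 36 36 36 36 3c bf 9a bb) = a0 39; tag = H(34 39 5c 5c 5c 5c a0 39) = 8c2a ← matches

3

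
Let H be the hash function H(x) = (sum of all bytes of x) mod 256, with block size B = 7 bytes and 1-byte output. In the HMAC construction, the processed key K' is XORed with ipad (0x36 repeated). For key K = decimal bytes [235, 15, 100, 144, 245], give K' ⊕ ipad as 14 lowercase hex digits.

dd3952a6c33636

Key decimal bytes [235, 15, 100, 144, 245] = eb 0f 64 90 f5 is 5 bytes ≤ B = 7; zero-pad to 7 bytes: K' = eb 0f 64 90 f5 00 00.
XOR each byte with 0x36: eb⊕36=dd, 0f⊕36=39, 64⊕36=52, 90⊕36=a6, f5⊕36=c3, 00⊕36=36, 00⊕36=36.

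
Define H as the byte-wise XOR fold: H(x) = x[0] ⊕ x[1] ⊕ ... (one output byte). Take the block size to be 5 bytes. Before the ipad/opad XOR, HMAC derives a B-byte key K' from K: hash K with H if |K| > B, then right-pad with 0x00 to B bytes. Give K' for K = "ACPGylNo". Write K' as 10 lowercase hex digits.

|K| = 8 > B = 5, so first hash the key.
H(K): XOR 41⊕43⊕50⊕47⊕79⊕6c⊕4e⊕6f = 21.
Zero-pad H(K) = 21 to 5 bytes: K' = 21 00 00 00 00.

2100000000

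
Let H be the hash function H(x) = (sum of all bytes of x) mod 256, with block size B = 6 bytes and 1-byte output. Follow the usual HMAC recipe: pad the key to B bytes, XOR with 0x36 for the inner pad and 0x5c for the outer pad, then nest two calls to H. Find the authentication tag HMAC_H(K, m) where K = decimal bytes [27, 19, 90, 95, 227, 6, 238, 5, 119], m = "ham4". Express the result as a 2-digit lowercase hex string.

b6

Key decimal bytes [27, 19, 90, 95, 227, 6, 238, 5, 119] = 1b 13 5a 5f e3 06 ee 05 77 is 9 bytes > B = 6, so hash it first: H(key) = 3a, then zero-pad to 6 bytes: K' = 3a 00 00 00 00 00.
K' ⊕ ipad = 0c 36 36 36 36 36.  K' ⊕ opad = 66 5c 5c 5c 5c 5c.
Inner input = (K'⊕ipad) ∥ m = 0c 36 36 36 36 36 ∥ 68 61 6d 34.
Inner hash: sum = 12+54+54+54+54+54+104+97+109+52 = 644; mod 256 = 132 → 84.
Outer input = (K'⊕opad) ∥ inner = 66 5c 5c 5c 5c 5c ∥ 84.
Outer hash (tag): sum = 102+92+92+92+92+92+132 = 694; mod 256 = 182 → b6.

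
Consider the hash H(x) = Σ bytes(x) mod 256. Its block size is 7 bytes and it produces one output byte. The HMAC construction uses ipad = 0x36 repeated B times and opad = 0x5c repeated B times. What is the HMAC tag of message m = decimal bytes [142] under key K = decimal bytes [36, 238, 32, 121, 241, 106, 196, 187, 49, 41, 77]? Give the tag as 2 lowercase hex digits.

84

Key decimal bytes [36, 238, 32, 121, 241, 106, 196, 187, 49, 41, 77] = 24 ee 20 79 f1 6a c4 bb 31 29 4d is 11 bytes > B = 7, so hash it first: H(key) = 2c, then zero-pad to 7 bytes: K' = 2c 00 00 00 00 00 00.
K' ⊕ ipad = 1a 36 36 36 36 36 36.  K' ⊕ opad = 70 5c 5c 5c 5c 5c 5c.
Inner input = (K'⊕ipad) ∥ m = 1a 36 36 36 36 36 36 ∥ 8e.
Inner hash: sum = 26+54+54+54+54+54+54+142 = 492; mod 256 = 236 → ec.
Outer input = (K'⊕opad) ∥ inner = 70 5c 5c 5c 5c 5c 5c ∥ ec.
Outer hash (tag): sum = 112+92+92+92+92+92+92+236 = 900; mod 256 = 132 → 84.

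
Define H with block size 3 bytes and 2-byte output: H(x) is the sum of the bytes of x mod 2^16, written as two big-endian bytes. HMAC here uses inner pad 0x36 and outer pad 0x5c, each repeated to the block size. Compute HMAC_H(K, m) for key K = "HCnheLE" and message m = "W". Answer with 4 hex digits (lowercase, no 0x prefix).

00e8

Key "HCnheLE" = 48 43 6e 68 65 4c 45 is 7 bytes > B = 3, so hash it first: H(key) = 02 57, then zero-pad to 3 bytes: K' = 02 57 00.
K' ⊕ ipad = 34 61 36.  K' ⊕ opad = 5e 0b 5c.
Inner input = (K'⊕ipad) ∥ m = 34 61 36 ∥ 57.
Inner hash: sum = 52+97+54+87 = 290 → 01 22.
Outer input = (K'⊕opad) ∥ inner = 5e 0b 5c ∥ 01 22.
Outer hash (tag): sum = 94+11+92+1+34 = 232 → 00 e8.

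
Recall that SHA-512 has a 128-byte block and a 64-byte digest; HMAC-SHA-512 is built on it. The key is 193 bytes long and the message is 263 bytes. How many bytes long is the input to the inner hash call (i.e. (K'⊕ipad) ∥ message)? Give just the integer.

Key is 193 > 128 bytes, so it is hashed to 64 bytes then zero-padded to 128: |K'| = 128.
Inner input = (K'⊕ipad) ∥ m → 128 + 263 = 391 bytes.

391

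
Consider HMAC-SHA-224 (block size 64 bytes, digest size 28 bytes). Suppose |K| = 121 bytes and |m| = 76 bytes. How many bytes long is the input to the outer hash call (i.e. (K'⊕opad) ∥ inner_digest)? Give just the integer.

92

Key is 121 > 64 bytes, so it is hashed to 28 bytes then zero-padded to 64: |K'| = 64.
Outer input = (K'⊕opad) ∥ H(inner) → 64 + 28 = 92 bytes.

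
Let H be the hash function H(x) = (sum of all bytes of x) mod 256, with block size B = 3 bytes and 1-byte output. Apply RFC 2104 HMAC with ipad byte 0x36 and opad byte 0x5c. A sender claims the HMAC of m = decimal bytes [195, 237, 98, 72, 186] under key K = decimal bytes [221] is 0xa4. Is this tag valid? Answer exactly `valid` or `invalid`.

Key decimal bytes [221] = dd is 1 byte ≤ B = 3; zero-pad to 3 bytes: K' = dd 00 00.
K' ⊕ ipad = eb 36 36; K' ⊕ opad = 81 5c 5c.
Inner hash: sum = 235+54+54+195+237+98+72+186 = 1131; mod 256 = 107 → 6b.
Outer hash (recomputed tag): sum = 129+92+92+107 = 420; mod 256 = 164 → a4.
Recomputed tag = a4; claimed = a4 → match.

valid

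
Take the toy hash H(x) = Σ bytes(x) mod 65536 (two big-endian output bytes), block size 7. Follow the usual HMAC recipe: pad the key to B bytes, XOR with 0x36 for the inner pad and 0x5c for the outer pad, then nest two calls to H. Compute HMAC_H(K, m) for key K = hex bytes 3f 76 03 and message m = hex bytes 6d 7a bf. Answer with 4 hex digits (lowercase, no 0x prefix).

035a

Key hex bytes 3f 76 03 is 3 bytes ≤ B = 7; zero-pad to 7 bytes: K' = 3f 76 03 00 00 00 00.
K' ⊕ ipad = 09 40 35 36 36 36 36.  K' ⊕ opad = 63 2a 5f 5c 5c 5c 5c.
Inner input = (K'⊕ipad) ∥ m = 09 40 35 36 36 36 36 ∥ 6d 7a bf.
Inner hash: sum = 9+64+53+54+54+54+54+109+122+191 = 764 → 02 fc.
Outer input = (K'⊕opad) ∥ inner = 63 2a 5f 5c 5c 5c 5c ∥ 02 fc.
Outer hash (tag): sum = 99+42+95+92+92+92+92+2+252 = 858 → 03 5a.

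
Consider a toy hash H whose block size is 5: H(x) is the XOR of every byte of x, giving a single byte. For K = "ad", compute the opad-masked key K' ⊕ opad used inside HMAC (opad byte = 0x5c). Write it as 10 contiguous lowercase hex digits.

3d385c5c5c

Key "ad" = 61 64 is 2 bytes ≤ B = 5; zero-pad to 5 bytes: K' = 61 64 00 00 00.
XOR each byte with 0x5c: 61⊕5c=3d, 64⊕5c=38, 00⊕5c=5c, 00⊕5c=5c, 00⊕5c=5c.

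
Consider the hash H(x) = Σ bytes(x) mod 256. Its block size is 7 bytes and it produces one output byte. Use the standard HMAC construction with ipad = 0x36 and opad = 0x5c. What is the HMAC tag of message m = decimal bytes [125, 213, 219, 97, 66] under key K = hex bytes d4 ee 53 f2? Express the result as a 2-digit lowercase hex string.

60

Key hex bytes d4 ee 53 f2 is 4 bytes ≤ B = 7; zero-pad to 7 bytes: K' = d4 ee 53 f2 00 00 00.
K' ⊕ ipad = e2 d8 65 c4 36 36 36.  K' ⊕ opad = 88 b2 0f ae 5c 5c 5c.
Inner input = (K'⊕ipad) ∥ m = e2 d8 65 c4 36 36 36 ∥ 7d d5 db 61 42.
Inner hash: sum = 226+216+101+196+54+54+54+125+213+219+97+66 = 1621; mod 256 = 85 → 55.
Outer input = (K'⊕opad) ∥ inner = 88 b2 0f ae 5c 5c 5c ∥ 55.
Outer hash (tag): sum = 136+178+15+174+92+92+92+85 = 864; mod 256 = 96 → 60.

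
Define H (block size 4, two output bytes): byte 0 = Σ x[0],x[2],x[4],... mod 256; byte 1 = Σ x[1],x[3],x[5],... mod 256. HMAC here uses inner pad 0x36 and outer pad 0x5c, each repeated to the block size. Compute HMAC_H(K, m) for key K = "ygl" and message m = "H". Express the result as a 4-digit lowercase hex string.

461e

Key "ygl" = 79 67 6c is 3 bytes ≤ B = 4; zero-pad to 4 bytes: K' = 79 67 6c 00.
K' ⊕ ipad = 4f 51 5a 36.  K' ⊕ opad = 25 3b 30 5c.
Inner input = (K'⊕ipad) ∥ m = 4f 51 5a 36 ∥ 48.
Inner hash: even-index sum = 241 mod 256 = 241; odd-index sum = 135 mod 256 = 135 → f1 87.
Outer input = (K'⊕opad) ∥ inner = 25 3b 30 5c ∥ f1 87.
Outer hash (tag): even-index sum = 326 mod 256 = 70; odd-index sum = 286 mod 256 = 30 → 46 1e.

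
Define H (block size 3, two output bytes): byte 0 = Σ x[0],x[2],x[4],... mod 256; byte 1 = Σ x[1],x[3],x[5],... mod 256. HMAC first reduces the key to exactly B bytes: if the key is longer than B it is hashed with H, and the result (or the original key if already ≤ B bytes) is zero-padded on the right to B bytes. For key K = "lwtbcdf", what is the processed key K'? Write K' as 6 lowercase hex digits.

|K| = 7 > B = 3, so first hash the key.
H(K): even-index sum = 425 mod 256 = 169; odd-index sum = 317 mod 256 = 61 → a9 3d.
Zero-pad H(K) = a9 3d to 3 bytes: K' = a9 3d 00.

a93d00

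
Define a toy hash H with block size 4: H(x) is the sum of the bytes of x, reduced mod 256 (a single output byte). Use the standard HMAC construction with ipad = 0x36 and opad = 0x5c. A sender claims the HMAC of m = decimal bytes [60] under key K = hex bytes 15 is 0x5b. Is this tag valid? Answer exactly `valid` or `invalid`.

Key hex bytes 15 is 1 byte ≤ B = 4; zero-pad to 4 bytes: K' = 15 00 00 00.
K' ⊕ ipad = 23 36 36 36; K' ⊕ opad = 49 5c 5c 5c.
Inner hash: sum = 35+54+54+54+60 = 257; mod 256 = 1 → 01.
Outer hash (recomputed tag): sum = 73+92+92+92+1 = 350; mod 256 = 94 → 5e.
Recomputed tag = 5e; claimed = 5b → mismatch.

invalid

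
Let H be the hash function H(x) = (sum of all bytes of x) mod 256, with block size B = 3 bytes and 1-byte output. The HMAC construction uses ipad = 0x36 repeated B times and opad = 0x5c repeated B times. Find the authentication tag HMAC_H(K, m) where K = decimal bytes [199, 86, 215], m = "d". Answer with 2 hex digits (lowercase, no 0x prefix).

Key decimal bytes [199, 86, 215] = c7 56 d7 is exactly B = 3 bytes: K' = c7 56 d7.
K' ⊕ ipad = f1 60 e1.  K' ⊕ opad = 9b 0a 8b.
Inner input = (K'⊕ipad) ∥ m = f1 60 e1 ∥ 64.
Inner hash: sum = 241+96+225+100 = 662; mod 256 = 150 → 96.
Outer input = (K'⊕opad) ∥ inner = 9b 0a 8b ∥ 96.
Outer hash (tag): sum = 155+10+139+150 = 454; mod 256 = 198 → c6.

c6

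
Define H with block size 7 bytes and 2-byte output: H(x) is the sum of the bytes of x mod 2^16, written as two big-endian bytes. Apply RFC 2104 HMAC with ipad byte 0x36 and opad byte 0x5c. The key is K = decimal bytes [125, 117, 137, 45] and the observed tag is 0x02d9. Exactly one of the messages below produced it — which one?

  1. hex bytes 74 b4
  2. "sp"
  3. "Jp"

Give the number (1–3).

Key decimal bytes [125, 117, 137, 45] = 7d 75 89 2d is 4 bytes ≤ B = 7; zero-pad to 7 bytes: K' = 7d 75 89 2d 00 00 00.
K' ⊕ ipad = 4b 43 bf 1b 36 36 36; K' ⊕ opad = 21 29 d5 71 5c 5c 5c.
m1: inner = H(4b 43 bf 1b 36 36 36 74 b4) = 03 32; tag = H(21 29 d5 71 5c 5c 5c 03 32) = 02d9 ← matches
m2: inner = H(4b 43 bf 1b 36 36 36 73 70) = 02 ed; tag = H(21 29 d5 71 5c 5c 5c 02 ed) = 0393
m3: inner = H(4b 43 bf 1b 36 36 36 4a 70) = 02 c4; tag = H(21 29 d5 71 5c 5c 5c 02 c4) = 036a

1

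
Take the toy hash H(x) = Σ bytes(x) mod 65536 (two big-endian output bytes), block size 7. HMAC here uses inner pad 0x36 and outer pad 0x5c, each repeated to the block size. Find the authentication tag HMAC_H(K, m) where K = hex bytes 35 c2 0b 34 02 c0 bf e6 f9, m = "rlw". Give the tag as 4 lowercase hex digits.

Key hex bytes 35 c2 0b 34 02 c0 bf e6 f9 is 9 bytes > B = 7, so hash it first: H(key) = 04 96, then zero-pad to 7 bytes: K' = 04 96 00 00 00 00 00.
K' ⊕ ipad = 32 a0 36 36 36 36 36.  K' ⊕ opad = 58 ca 5c 5c 5c 5c 5c.
Inner input = (K'⊕ipad) ∥ m = 32 a0 36 36 36 36 36 ∥ 72 6c 77.
Inner hash: sum = 50+160+54+54+54+54+54+114+108+119 = 821 → 03 35.
Outer input = (K'⊕opad) ∥ inner = 58 ca 5c 5c 5c 5c 5c ∥ 03 35.
Outer hash (tag): sum = 88+202+92+92+92+92+92+3+53 = 806 → 03 26.

0326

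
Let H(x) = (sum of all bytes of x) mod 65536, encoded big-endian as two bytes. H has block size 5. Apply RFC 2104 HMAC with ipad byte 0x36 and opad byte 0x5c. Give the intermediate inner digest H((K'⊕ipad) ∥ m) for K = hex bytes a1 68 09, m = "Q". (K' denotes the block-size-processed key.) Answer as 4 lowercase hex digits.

Key hex bytes a1 68 09 is 3 bytes ≤ B = 5; zero-pad to 5 bytes: K' = a1 68 09 00 00.
K' ⊕ ipad = 97 5e 3f 36 36.
Inner input = 97 5e 3f 36 36 ∥ 51.
Inner hash: sum = 151+94+63+54+54+81 = 497 → 01 f1.

01f1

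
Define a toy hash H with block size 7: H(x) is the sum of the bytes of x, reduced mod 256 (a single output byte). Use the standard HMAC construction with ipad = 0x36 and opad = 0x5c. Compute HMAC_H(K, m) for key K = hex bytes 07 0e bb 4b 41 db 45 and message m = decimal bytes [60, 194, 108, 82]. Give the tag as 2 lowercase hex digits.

6e

Key hex bytes 07 0e bb 4b 41 db 45 is exactly B = 7 bytes: K' = 07 0e bb 4b 41 db 45.
K' ⊕ ipad = 31 38 8d 7d 77 ed 73.  K' ⊕ opad = 5b 52 e7 17 1d 87 19.
Inner input = (K'⊕ipad) ∥ m = 31 38 8d 7d 77 ed 73 ∥ 3c c2 6c 52.
Inner hash: sum = 49+56+141+125+119+237+115+60+194+108+82 = 1286; mod 256 = 6 → 06.
Outer input = (K'⊕opad) ∥ inner = 5b 52 e7 17 1d 87 19 ∥ 06.
Outer hash (tag): sum = 91+82+231+23+29+135+25+6 = 622; mod 256 = 110 → 6e.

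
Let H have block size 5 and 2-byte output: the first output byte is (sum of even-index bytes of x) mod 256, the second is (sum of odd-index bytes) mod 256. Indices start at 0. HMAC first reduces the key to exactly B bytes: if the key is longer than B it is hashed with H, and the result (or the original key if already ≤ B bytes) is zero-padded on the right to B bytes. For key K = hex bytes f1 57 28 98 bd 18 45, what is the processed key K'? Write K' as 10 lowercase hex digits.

|K| = 7 > B = 5, so first hash the key.
H(K): even-index sum = 539 mod 256 = 27; odd-index sum = 263 mod 256 = 7 → 1b 07.
Zero-pad H(K) = 1b 07 to 5 bytes: K' = 1b 07 00 00 00.

1b07000000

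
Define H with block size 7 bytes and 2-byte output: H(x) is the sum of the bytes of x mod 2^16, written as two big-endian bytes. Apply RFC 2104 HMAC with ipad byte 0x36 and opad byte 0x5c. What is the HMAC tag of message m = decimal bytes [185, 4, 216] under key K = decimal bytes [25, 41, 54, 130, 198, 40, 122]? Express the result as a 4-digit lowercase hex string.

042a

Key decimal bytes [25, 41, 54, 130, 198, 40, 122] = 19 29 36 82 c6 28 7a is exactly B = 7 bytes: K' = 19 29 36 82 c6 28 7a.
K' ⊕ ipad = 2f 1f 00 b4 f0 1e 4c.  K' ⊕ opad = 45 75 6a de 9a 74 26.
Inner input = (K'⊕ipad) ∥ m = 2f 1f 00 b4 f0 1e 4c ∥ b9 04 d8.
Inner hash: sum = 47+31+0+180+240+30+76+185+4+216 = 1009 → 03 f1.
Outer input = (K'⊕opad) ∥ inner = 45 75 6a de 9a 74 26 ∥ 03 f1.
Outer hash (tag): sum = 69+117+106+222+154+116+38+3+241 = 1066 → 04 2a.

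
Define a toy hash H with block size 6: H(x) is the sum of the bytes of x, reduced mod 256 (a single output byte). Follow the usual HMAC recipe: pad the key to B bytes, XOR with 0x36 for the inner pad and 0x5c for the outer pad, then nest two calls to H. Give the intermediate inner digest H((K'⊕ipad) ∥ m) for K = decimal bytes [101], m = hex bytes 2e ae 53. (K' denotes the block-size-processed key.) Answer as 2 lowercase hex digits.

90

Key decimal bytes [101] = 65 is 1 byte ≤ B = 6; zero-pad to 6 bytes: K' = 65 00 00 00 00 00.
K' ⊕ ipad = 53 36 36 36 36 36.
Inner input = 53 36 36 36 36 36 ∥ 2e ae 53.
Inner hash: sum = 83+54+54+54+54+54+46+174+83 = 656; mod 256 = 144 → 90.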